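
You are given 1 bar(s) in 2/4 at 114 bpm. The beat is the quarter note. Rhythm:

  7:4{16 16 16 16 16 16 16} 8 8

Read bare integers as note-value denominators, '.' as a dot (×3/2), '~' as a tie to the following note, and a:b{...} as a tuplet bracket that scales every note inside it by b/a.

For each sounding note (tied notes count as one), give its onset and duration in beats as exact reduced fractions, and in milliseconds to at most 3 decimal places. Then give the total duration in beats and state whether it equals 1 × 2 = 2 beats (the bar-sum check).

1) 0.0ms=0b +75.188ms=1/7b
2) 75.188ms=1/7b +75.188ms=1/7b
3) 150.376ms=2/7b +75.188ms=1/7b
4) 225.564ms=3/7b +75.188ms=1/7b
5) 300.752ms=4/7b +75.188ms=1/7b
6) 375.94ms=5/7b +75.188ms=1/7b
7) 451.128ms=6/7b +75.188ms=1/7b
8) 526.316ms=1b +263.158ms=1/2b
9) 789.474ms=3/2b +263.158ms=1/2b
Σ=2b of 2 (114bpm 2/4) — PASS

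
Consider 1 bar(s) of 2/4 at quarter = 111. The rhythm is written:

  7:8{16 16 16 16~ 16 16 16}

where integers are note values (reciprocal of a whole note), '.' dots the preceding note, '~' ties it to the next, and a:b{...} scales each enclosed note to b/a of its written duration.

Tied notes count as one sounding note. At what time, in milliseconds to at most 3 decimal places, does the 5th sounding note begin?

note 5 onset = 10/7b = 772.201ms

1. 0.0ms @ 0 + 154.44ms (2/7)
2. 154.44ms @ 2/7 + 154.44ms (2/7)
3. 308.88ms @ 4/7 + 154.44ms (2/7)
4. 463.32ms @ 6/7 + 308.88ms (4/7)
5. 772.201ms @ 10/7 + 154.44ms (2/7)
6. 926.641ms @ 12/7 + 154.44ms (2/7)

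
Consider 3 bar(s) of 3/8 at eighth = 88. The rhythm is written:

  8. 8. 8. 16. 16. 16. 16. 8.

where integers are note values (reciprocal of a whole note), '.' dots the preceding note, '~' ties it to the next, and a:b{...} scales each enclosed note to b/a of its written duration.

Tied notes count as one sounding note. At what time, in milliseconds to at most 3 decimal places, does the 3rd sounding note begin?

note 3 onset = 3b = 2045.455ms

1. 0.0ms @ 0 + 1022.727ms (3/2)
2. 1022.727ms @ 3/2 + 1022.727ms (3/2)
3. 2045.455ms @ 3 + 1022.727ms (3/2)
4. 3068.182ms @ 9/2 + 511.364ms (3/4)
5. 3579.545ms @ 21/4 + 511.364ms (3/4)
6. 4090.909ms @ 6 + 511.364ms (3/4)
7. 4602.273ms @ 27/4 + 511.364ms (3/4)
8. 5113.636ms @ 15/2 + 1022.727ms (3/2)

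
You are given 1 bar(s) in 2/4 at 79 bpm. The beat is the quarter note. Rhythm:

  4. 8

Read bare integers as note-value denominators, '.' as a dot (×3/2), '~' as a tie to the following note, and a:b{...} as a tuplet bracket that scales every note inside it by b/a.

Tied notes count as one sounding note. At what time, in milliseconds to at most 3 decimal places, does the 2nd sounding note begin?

1. 0.0ms @ 0 + 1139.241ms (3/2)
2. 1139.241ms @ 3/2 + 379.747ms (1/2)

note 2 onset = 3/2b = 1139.241ms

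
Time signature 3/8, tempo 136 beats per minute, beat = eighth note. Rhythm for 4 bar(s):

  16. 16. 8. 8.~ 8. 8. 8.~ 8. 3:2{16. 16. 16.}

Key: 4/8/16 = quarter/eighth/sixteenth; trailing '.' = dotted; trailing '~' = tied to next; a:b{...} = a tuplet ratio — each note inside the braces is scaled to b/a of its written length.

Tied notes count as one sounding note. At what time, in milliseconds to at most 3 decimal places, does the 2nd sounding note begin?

1. 0.0ms @ 0 + 330.882ms (3/4)
2. 330.882ms @ 3/4 + 330.882ms (3/4)
3. 661.765ms @ 3/2 + 661.765ms (3/2)
4. 1323.529ms @ 3 + 1323.529ms (3)
5. 2647.059ms @ 6 + 661.765ms (3/2)
6. 3308.824ms @ 15/2 + 1323.529ms (3)
7. 4632.353ms @ 21/2 + 220.588ms (1/2)
8. 4852.941ms @ 11 + 220.588ms (1/2)
9. 5073.529ms @ 23/2 + 220.588ms (1/2)

note 2 onset = 3/4b = 330.882ms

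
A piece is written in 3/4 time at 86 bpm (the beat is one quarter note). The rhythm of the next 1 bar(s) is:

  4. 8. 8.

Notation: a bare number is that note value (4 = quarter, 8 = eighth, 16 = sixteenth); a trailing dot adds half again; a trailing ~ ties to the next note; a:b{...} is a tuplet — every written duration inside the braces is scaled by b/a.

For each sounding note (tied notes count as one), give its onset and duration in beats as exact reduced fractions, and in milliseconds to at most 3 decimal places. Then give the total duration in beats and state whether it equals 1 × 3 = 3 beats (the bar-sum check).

1) 0.0ms=0b +1046.512ms=3/2b
2) 1046.512ms=3/2b +523.256ms=3/4b
3) 1569.767ms=9/4b +523.256ms=3/4b
Σ=3b of 3 (86bpm 3/4) — PASS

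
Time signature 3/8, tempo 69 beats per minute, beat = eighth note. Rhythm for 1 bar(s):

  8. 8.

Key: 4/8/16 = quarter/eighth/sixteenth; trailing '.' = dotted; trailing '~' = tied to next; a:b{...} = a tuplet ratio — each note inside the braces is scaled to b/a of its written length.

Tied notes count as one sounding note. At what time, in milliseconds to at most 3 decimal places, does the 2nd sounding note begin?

1. 0.0ms @ 0 + 1304.348ms (3/2)
2. 1304.348ms @ 3/2 + 1304.348ms (3/2)

note 2 onset = 3/2b = 1304.348ms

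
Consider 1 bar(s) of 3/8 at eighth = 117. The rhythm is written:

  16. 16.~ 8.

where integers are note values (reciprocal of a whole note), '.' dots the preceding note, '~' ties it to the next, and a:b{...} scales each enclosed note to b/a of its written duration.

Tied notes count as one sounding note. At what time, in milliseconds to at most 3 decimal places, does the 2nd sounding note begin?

1. 0.0ms @ 0 + 384.615ms (3/4)
2. 384.615ms @ 3/4 + 1153.846ms (9/4)

note 2 onset = 3/4b = 384.615ms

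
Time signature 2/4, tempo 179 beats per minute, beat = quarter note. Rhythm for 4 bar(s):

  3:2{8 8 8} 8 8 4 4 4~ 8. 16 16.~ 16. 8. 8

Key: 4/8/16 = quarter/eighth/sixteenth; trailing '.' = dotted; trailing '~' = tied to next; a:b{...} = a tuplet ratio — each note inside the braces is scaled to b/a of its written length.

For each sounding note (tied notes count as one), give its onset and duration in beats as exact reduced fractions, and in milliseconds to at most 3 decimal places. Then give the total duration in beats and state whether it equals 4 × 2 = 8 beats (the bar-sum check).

1) 0.0ms=0b +111.732ms=1/3b
2) 111.732ms=1/3b +111.732ms=1/3b
3) 223.464ms=2/3b +111.732ms=1/3b
4) 335.196ms=1b +167.598ms=1/2b
5) 502.793ms=3/2b +167.598ms=1/2b
6) 670.391ms=2b +335.196ms=1b
7) 1005.587ms=3b +335.196ms=1b
8) 1340.782ms=4b +586.592ms=7/4b
9) 1927.374ms=23/4b +83.799ms=1/4b
10) 2011.173ms=6b +251.397ms=3/4b
11) 2262.57ms=27/4b +251.397ms=3/4b
12) 2513.966ms=15/2b +167.598ms=1/2b
Σ=8b of 8 (179bpm 2/4) — PASS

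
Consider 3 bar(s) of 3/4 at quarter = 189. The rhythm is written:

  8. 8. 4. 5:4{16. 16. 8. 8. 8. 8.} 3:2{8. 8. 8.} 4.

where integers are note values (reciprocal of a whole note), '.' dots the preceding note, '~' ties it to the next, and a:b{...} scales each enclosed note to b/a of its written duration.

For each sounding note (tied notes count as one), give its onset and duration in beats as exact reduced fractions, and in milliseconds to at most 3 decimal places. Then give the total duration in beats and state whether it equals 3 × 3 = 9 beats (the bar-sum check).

1) 0.0ms=0b +238.095ms=3/4b
2) 238.095ms=3/4b +238.095ms=3/4b
3) 476.19ms=3/2b +476.19ms=3/2b
4) 952.381ms=3b +95.238ms=3/10b
5) 1047.619ms=33/10b +95.238ms=3/10b
6) 1142.857ms=18/5b +190.476ms=3/5b
7) 1333.333ms=21/5b +190.476ms=3/5b
8) 1523.81ms=24/5b +190.476ms=3/5b
9) 1714.286ms=27/5b +190.476ms=3/5b
10) 1904.762ms=6b +158.73ms=1/2b
11) 2063.492ms=13/2b +158.73ms=1/2b
12) 2222.222ms=7b +158.73ms=1/2b
13) 2380.952ms=15/2b +476.19ms=3/2b
Σ=9b of 9 (189bpm 3/4) — PASS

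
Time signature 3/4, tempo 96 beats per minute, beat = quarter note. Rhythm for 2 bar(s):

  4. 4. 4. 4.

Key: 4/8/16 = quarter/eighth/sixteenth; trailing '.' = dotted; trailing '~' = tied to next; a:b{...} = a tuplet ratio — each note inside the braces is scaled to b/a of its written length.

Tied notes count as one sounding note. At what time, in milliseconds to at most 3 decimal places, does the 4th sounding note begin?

1. 0.0ms @ 0 + 937.5ms (3/2)
2. 937.5ms @ 3/2 + 937.5ms (3/2)
3. 1875.0ms @ 3 + 937.5ms (3/2)
4. 2812.5ms @ 9/2 + 937.5ms (3/2)

note 4 onset = 9/2b = 2812.5ms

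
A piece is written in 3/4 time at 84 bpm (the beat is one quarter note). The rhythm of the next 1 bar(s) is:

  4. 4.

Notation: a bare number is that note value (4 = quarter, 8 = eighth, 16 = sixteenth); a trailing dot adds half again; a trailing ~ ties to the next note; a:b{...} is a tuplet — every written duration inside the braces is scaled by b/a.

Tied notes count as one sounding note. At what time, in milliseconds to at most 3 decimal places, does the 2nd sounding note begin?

note 2 onset = 3/2b = 1071.429ms

1. 0.0ms @ 0 + 1071.429ms (3/2)
2. 1071.429ms @ 3/2 + 1071.429ms (3/2)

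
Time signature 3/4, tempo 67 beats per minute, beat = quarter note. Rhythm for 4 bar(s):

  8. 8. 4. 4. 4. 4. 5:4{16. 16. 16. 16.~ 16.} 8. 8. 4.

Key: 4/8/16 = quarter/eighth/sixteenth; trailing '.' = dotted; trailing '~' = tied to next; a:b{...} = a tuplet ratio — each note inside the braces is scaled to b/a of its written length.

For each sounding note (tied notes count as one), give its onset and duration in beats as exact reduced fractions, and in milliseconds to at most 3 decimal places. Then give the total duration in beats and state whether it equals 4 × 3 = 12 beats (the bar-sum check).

1) 0.0ms=0b +671.642ms=3/4b
2) 671.642ms=3/4b +671.642ms=3/4b
3) 1343.284ms=3/2b +1343.284ms=3/2b
4) 2686.567ms=3b +1343.284ms=3/2b
5) 4029.851ms=9/2b +1343.284ms=3/2b
6) 5373.134ms=6b +1343.284ms=3/2b
7) 6716.418ms=15/2b +268.657ms=3/10b
8) 6985.075ms=39/5b +268.657ms=3/10b
9) 7253.731ms=81/10b +268.657ms=3/10b
10) 7522.388ms=42/5b +537.313ms=3/5b
11) 8059.701ms=9b +671.642ms=3/4b
12) 8731.343ms=39/4b +671.642ms=3/4b
13) 9402.985ms=21/2b +1343.284ms=3/2b
Σ=12b of 12 (67bpm 3/4) — PASS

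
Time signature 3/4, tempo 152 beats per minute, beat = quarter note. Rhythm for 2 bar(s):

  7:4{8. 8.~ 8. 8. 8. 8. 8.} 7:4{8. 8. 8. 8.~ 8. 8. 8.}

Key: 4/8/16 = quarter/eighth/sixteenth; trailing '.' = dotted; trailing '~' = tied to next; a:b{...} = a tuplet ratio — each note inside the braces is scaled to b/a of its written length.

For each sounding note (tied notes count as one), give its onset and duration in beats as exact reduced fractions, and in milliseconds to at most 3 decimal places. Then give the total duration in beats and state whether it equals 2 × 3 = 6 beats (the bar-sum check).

1) 0.0ms=0b +169.173ms=3/7b
2) 169.173ms=3/7b +338.346ms=6/7b
3) 507.519ms=9/7b +169.173ms=3/7b
4) 676.692ms=12/7b +169.173ms=3/7b
5) 845.865ms=15/7b +169.173ms=3/7b
6) 1015.038ms=18/7b +169.173ms=3/7b
7) 1184.211ms=3b +169.173ms=3/7b
8) 1353.383ms=24/7b +169.173ms=3/7b
9) 1522.556ms=27/7b +169.173ms=3/7b
10) 1691.729ms=30/7b +338.346ms=6/7b
11) 2030.075ms=36/7b +169.173ms=3/7b
12) 2199.248ms=39/7b +169.173ms=3/7b
Σ=6b of 6 (152bpm 3/4) — PASS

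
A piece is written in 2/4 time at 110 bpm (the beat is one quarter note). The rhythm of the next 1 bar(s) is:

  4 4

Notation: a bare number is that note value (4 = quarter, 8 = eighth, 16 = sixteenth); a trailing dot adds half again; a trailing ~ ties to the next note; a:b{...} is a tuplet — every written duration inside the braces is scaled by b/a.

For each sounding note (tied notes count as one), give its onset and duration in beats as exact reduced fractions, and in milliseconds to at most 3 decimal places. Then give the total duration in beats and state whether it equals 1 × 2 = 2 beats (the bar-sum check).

1) 0.0ms=0b +545.455ms=1b
2) 545.455ms=1b +545.455ms=1b
Σ=2b of 2 (110bpm 2/4) — PASS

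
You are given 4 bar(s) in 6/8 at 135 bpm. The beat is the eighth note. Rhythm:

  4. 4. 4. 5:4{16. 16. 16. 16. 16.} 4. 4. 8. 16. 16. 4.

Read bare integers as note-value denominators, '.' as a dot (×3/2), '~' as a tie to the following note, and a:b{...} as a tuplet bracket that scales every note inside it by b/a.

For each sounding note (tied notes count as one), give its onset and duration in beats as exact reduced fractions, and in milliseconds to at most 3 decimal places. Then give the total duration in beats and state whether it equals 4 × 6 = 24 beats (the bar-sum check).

1) 0.0ms=0b +1333.333ms=3b
2) 1333.333ms=3b +1333.333ms=3b
3) 2666.667ms=6b +1333.333ms=3b
4) 4000.0ms=9b +266.667ms=3/5b
5) 4266.667ms=48/5b +266.667ms=3/5b
6) 4533.333ms=51/5b +266.667ms=3/5b
7) 4800.0ms=54/5b +266.667ms=3/5b
8) 5066.667ms=57/5b +266.667ms=3/5b
9) 5333.333ms=12b +1333.333ms=3b
10) 6666.667ms=15b +1333.333ms=3b
11) 8000.0ms=18b +666.667ms=3/2b
12) 8666.667ms=39/2b +333.333ms=3/4b
13) 9000.0ms=81/4b +333.333ms=3/4b
14) 9333.333ms=21b +1333.333ms=3b
Σ=24b of 24 (135bpm 6/8) — PASS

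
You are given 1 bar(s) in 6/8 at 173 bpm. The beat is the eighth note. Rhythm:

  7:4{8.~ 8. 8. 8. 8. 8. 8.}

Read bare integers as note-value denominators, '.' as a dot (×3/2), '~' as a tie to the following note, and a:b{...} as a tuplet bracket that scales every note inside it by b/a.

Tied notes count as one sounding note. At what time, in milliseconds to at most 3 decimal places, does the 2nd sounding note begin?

1. 0.0ms @ 0 + 594.55ms (12/7)
2. 594.55ms @ 12/7 + 297.275ms (6/7)
3. 891.825ms @ 18/7 + 297.275ms (6/7)
4. 1189.1ms @ 24/7 + 297.275ms (6/7)
5. 1486.375ms @ 30/7 + 297.275ms (6/7)
6. 1783.65ms @ 36/7 + 297.275ms (6/7)

note 2 onset = 12/7b = 594.55ms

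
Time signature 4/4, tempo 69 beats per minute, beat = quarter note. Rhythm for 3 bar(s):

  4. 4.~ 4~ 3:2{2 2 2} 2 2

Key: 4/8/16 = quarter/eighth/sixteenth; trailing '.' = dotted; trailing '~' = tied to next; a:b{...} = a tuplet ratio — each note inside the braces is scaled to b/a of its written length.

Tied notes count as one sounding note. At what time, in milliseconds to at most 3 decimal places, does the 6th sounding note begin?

1. 0.0ms @ 0 + 1304.348ms (3/2)
2. 1304.348ms @ 3/2 + 3333.333ms (23/6)
3. 4637.681ms @ 16/3 + 1159.42ms (4/3)
4. 5797.101ms @ 20/3 + 1159.42ms (4/3)
5. 6956.522ms @ 8 + 1739.13ms (2)
6. 8695.652ms @ 10 + 1739.13ms (2)

note 6 onset = 10b = 8695.652ms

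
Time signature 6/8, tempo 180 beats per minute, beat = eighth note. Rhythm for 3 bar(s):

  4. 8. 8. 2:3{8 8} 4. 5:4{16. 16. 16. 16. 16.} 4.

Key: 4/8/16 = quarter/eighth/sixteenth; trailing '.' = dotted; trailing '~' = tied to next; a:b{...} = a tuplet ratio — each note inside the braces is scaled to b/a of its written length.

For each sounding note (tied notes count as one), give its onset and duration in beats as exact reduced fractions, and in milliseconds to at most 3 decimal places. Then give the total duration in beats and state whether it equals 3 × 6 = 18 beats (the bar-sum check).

1) 0.0ms=0b +1000.0ms=3b
2) 1000.0ms=3b +500.0ms=3/2b
3) 1500.0ms=9/2b +500.0ms=3/2b
4) 2000.0ms=6b +500.0ms=3/2b
5) 2500.0ms=15/2b +500.0ms=3/2b
6) 3000.0ms=9b +1000.0ms=3b
7) 4000.0ms=12b +200.0ms=3/5b
8) 4200.0ms=63/5b +200.0ms=3/5b
9) 4400.0ms=66/5b +200.0ms=3/5b
10) 4600.0ms=69/5b +200.0ms=3/5b
11) 4800.0ms=72/5b +200.0ms=3/5b
12) 5000.0ms=15b +1000.0ms=3b
Σ=18b of 18 (180bpm 6/8) — PASS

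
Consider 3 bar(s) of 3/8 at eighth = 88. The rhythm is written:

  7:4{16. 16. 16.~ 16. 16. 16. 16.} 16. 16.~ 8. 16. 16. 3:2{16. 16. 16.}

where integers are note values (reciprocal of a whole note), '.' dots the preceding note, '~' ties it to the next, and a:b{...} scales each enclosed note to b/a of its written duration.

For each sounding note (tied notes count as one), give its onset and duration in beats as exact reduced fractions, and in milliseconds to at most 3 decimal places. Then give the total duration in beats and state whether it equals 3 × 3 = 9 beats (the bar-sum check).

1) 0.0ms=0b +292.208ms=3/7b
2) 292.208ms=3/7b +292.208ms=3/7b
3) 584.416ms=6/7b +584.416ms=6/7b
4) 1168.831ms=12/7b +292.208ms=3/7b
5) 1461.039ms=15/7b +292.208ms=3/7b
6) 1753.247ms=18/7b +292.208ms=3/7b
7) 2045.455ms=3b +511.364ms=3/4b
8) 2556.818ms=15/4b +1534.091ms=9/4b
9) 4090.909ms=6b +511.364ms=3/4b
10) 4602.273ms=27/4b +511.364ms=3/4b
11) 5113.636ms=15/2b +340.909ms=1/2b
12) 5454.545ms=8b +340.909ms=1/2b
13) 5795.455ms=17/2b +340.909ms=1/2b
Σ=9b of 9 (88bpm 3/8) — PASS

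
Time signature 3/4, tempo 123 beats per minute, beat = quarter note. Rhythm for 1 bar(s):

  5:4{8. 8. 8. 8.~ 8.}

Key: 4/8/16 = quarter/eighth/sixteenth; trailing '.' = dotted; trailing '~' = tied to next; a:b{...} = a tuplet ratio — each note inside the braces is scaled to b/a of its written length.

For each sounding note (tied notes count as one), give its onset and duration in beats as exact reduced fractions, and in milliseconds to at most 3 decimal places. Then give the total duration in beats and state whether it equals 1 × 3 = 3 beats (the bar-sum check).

1) 0.0ms=0b +292.683ms=3/5b
2) 292.683ms=3/5b +292.683ms=3/5b
3) 585.366ms=6/5b +292.683ms=3/5b
4) 878.049ms=9/5b +585.366ms=6/5b
Σ=3b of 3 (123bpm 3/4) — PASS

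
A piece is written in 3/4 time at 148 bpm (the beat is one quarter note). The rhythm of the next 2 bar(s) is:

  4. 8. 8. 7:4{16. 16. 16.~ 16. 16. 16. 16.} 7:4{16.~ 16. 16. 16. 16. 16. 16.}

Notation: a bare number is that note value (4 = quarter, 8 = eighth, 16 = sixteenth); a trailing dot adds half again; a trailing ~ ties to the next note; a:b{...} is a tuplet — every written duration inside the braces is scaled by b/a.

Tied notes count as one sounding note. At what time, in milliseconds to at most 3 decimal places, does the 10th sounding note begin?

note 10 onset = 9/2b = 1824.324ms

1. 0.0ms @ 0 + 608.108ms (3/2)
2. 608.108ms @ 3/2 + 304.054ms (3/4)
3. 912.162ms @ 9/4 + 304.054ms (3/4)
4. 1216.216ms @ 3 + 86.873ms (3/14)
5. 1303.089ms @ 45/14 + 86.873ms (3/14)
6. 1389.961ms @ 24/7 + 173.745ms (3/7)
7. 1563.707ms @ 27/7 + 86.873ms (3/14)
8. 1650.579ms @ 57/14 + 86.873ms (3/14)
9. 1737.452ms @ 30/7 + 86.873ms (3/14)
10. 1824.324ms @ 9/2 + 173.745ms (3/7)
11. 1998.069ms @ 69/14 + 86.873ms (3/14)
12. 2084.942ms @ 36/7 + 86.873ms (3/14)
13. 2171.815ms @ 75/14 + 86.873ms (3/14)
14. 2258.687ms @ 39/7 + 86.873ms (3/14)
15. 2345.56ms @ 81/14 + 86.873ms (3/14)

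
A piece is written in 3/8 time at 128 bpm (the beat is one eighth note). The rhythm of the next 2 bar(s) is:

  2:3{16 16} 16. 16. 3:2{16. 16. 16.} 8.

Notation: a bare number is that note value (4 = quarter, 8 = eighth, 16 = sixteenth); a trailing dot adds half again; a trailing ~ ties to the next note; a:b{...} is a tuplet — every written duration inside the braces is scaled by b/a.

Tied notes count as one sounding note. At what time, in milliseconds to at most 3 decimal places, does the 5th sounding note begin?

1. 0.0ms @ 0 + 351.562ms (3/4)
2. 351.562ms @ 3/4 + 351.562ms (3/4)
3. 703.125ms @ 3/2 + 351.562ms (3/4)
4. 1054.688ms @ 9/4 + 351.562ms (3/4)
5. 1406.25ms @ 3 + 234.375ms (1/2)
6. 1640.625ms @ 7/2 + 234.375ms (1/2)
7. 1875.0ms @ 4 + 234.375ms (1/2)
8. 2109.375ms @ 9/2 + 703.125ms (3/2)

note 5 onset = 3b = 1406.25ms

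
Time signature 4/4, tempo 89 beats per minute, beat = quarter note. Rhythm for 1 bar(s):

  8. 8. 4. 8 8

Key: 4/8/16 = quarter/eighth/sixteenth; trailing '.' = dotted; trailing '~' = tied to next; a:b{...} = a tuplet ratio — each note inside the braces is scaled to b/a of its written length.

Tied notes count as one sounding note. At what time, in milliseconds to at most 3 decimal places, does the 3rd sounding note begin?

note 3 onset = 3/2b = 1011.236ms

1. 0.0ms @ 0 + 505.618ms (3/4)
2. 505.618ms @ 3/4 + 505.618ms (3/4)
3. 1011.236ms @ 3/2 + 1011.236ms (3/2)
4. 2022.472ms @ 3 + 337.079ms (1/2)
5. 2359.551ms @ 7/2 + 337.079ms (1/2)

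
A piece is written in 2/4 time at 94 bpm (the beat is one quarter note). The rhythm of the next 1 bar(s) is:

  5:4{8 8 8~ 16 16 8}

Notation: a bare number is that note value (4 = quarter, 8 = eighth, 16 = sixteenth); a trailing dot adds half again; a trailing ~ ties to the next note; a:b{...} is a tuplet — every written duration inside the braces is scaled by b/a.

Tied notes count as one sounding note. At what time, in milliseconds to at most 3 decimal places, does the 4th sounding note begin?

1. 0.0ms @ 0 + 255.319ms (2/5)
2. 255.319ms @ 2/5 + 255.319ms (2/5)
3. 510.638ms @ 4/5 + 382.979ms (3/5)
4. 893.617ms @ 7/5 + 127.66ms (1/5)
5. 1021.277ms @ 8/5 + 255.319ms (2/5)

note 4 onset = 7/5b = 893.617ms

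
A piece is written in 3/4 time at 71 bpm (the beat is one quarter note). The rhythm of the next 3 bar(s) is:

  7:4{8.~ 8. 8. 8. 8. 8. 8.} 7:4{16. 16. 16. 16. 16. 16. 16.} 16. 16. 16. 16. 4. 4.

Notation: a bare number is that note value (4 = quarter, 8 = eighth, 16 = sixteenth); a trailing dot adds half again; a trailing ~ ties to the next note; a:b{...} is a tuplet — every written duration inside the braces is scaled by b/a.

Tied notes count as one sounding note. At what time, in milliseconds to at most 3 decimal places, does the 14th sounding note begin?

1. 0.0ms @ 0 + 724.346ms (6/7)
2. 724.346ms @ 6/7 + 362.173ms (3/7)
3. 1086.519ms @ 9/7 + 362.173ms (3/7)
4. 1448.692ms @ 12/7 + 362.173ms (3/7)
5. 1810.865ms @ 15/7 + 362.173ms (3/7)
6. 2173.038ms @ 18/7 + 362.173ms (3/7)
7. 2535.211ms @ 3 + 181.087ms (3/14)
8. 2716.298ms @ 45/14 + 181.087ms (3/14)
9. 2897.384ms @ 24/7 + 181.087ms (3/14)
10. 3078.471ms @ 51/14 + 181.087ms (3/14)
11. 3259.557ms @ 27/7 + 181.087ms (3/14)
12. 3440.644ms @ 57/14 + 181.087ms (3/14)
13. 3621.73ms @ 30/7 + 181.087ms (3/14)
14. 3802.817ms @ 9/2 + 316.901ms (3/8)
15. 4119.718ms @ 39/8 + 316.901ms (3/8)
16. 4436.62ms @ 21/4 + 316.901ms (3/8)
17. 4753.521ms @ 45/8 + 316.901ms (3/8)
18. 5070.423ms @ 6 + 1267.606ms (3/2)
19. 6338.028ms @ 15/2 + 1267.606ms (3/2)

note 14 onset = 9/2b = 3802.817ms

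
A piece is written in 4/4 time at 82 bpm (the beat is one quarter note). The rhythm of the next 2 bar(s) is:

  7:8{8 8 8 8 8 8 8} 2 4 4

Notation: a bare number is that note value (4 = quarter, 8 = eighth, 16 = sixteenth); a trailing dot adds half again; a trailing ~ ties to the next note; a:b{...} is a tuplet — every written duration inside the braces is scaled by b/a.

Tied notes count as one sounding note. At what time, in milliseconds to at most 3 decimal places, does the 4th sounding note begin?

note 4 onset = 12/7b = 1254.355ms

1. 0.0ms @ 0 + 418.118ms (4/7)
2. 418.118ms @ 4/7 + 418.118ms (4/7)
3. 836.237ms @ 8/7 + 418.118ms (4/7)
4. 1254.355ms @ 12/7 + 418.118ms (4/7)
5. 1672.474ms @ 16/7 + 418.118ms (4/7)
6. 2090.592ms @ 20/7 + 418.118ms (4/7)
7. 2508.711ms @ 24/7 + 418.118ms (4/7)
8. 2926.829ms @ 4 + 1463.415ms (2)
9. 4390.244ms @ 6 + 731.707ms (1)
10. 5121.951ms @ 7 + 731.707ms (1)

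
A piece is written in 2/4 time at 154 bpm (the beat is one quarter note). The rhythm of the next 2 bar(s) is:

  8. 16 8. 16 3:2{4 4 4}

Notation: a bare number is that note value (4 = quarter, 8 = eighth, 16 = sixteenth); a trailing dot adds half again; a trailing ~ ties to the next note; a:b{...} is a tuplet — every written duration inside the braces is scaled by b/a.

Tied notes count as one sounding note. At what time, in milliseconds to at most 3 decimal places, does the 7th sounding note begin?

note 7 onset = 10/3b = 1298.701ms

1. 0.0ms @ 0 + 292.208ms (3/4)
2. 292.208ms @ 3/4 + 97.403ms (1/4)
3. 389.61ms @ 1 + 292.208ms (3/4)
4. 681.818ms @ 7/4 + 97.403ms (1/4)
5. 779.221ms @ 2 + 259.74ms (2/3)
6. 1038.961ms @ 8/3 + 259.74ms (2/3)
7. 1298.701ms @ 10/3 + 259.74ms (2/3)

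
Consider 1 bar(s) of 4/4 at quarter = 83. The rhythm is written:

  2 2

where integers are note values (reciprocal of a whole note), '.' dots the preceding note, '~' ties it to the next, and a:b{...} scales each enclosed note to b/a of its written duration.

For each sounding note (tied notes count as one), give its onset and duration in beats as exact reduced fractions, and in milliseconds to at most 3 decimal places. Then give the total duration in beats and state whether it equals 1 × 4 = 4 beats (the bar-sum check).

1) 0.0ms=0b +1445.783ms=2b
2) 1445.783ms=2b +1445.783ms=2b
Σ=4b of 4 (83bpm 4/4) — PASS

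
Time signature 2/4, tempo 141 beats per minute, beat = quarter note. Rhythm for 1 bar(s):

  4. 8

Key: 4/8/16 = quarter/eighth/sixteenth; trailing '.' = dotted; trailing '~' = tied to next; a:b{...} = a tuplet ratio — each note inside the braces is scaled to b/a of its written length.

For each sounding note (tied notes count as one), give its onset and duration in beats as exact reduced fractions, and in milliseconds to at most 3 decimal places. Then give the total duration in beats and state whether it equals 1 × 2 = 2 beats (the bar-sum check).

1) 0.0ms=0b +638.298ms=3/2b
2) 638.298ms=3/2b +212.766ms=1/2b
Σ=2b of 2 (141bpm 2/4) — PASS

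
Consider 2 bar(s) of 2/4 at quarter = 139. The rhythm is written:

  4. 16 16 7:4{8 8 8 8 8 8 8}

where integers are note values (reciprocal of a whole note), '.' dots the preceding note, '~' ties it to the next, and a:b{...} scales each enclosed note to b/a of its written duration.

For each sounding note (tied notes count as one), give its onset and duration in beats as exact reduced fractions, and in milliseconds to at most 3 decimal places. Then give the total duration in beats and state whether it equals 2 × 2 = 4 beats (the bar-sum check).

1) 0.0ms=0b +647.482ms=3/2b
2) 647.482ms=3/2b +107.914ms=1/4b
3) 755.396ms=7/4b +107.914ms=1/4b
4) 863.309ms=2b +123.33ms=2/7b
5) 986.639ms=16/7b +123.33ms=2/7b
6) 1109.969ms=18/7b +123.33ms=2/7b
7) 1233.299ms=20/7b +123.33ms=2/7b
8) 1356.629ms=22/7b +123.33ms=2/7b
9) 1479.959ms=24/7b +123.33ms=2/7b
10) 1603.289ms=26/7b +123.33ms=2/7b
Σ=4b of 4 (139bpm 2/4) — PASS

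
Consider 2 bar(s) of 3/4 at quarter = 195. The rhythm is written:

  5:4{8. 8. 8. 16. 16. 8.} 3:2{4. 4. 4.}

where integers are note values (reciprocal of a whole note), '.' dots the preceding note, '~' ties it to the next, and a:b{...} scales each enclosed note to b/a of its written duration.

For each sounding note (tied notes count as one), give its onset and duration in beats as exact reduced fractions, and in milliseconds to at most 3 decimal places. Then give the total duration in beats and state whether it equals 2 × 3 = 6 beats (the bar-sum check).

1) 0.0ms=0b +184.615ms=3/5b
2) 184.615ms=3/5b +184.615ms=3/5b
3) 369.231ms=6/5b +184.615ms=3/5b
4) 553.846ms=9/5b +92.308ms=3/10b
5) 646.154ms=21/10b +92.308ms=3/10b
6) 738.462ms=12/5b +184.615ms=3/5b
7) 923.077ms=3b +307.692ms=1b
8) 1230.769ms=4b +307.692ms=1b
9) 1538.462ms=5b +307.692ms=1b
Σ=6b of 6 (195bpm 3/4) — PASS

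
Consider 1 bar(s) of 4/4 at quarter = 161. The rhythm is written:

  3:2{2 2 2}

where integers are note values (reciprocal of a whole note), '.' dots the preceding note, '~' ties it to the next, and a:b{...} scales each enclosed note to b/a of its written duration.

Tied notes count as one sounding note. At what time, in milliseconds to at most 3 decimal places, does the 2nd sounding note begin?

1. 0.0ms @ 0 + 496.894ms (4/3)
2. 496.894ms @ 4/3 + 496.894ms (4/3)
3. 993.789ms @ 8/3 + 496.894ms (4/3)

note 2 onset = 4/3b = 496.894ms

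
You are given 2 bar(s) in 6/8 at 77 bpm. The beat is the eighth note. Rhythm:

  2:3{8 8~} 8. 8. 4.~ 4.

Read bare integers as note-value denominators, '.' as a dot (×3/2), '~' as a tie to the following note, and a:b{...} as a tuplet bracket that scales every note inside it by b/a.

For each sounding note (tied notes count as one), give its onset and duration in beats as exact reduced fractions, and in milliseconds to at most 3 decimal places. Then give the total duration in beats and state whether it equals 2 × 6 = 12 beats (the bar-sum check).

1) 0.0ms=0b +1168.831ms=3/2b
2) 1168.831ms=3/2b +2337.662ms=3b
3) 3506.494ms=9/2b +1168.831ms=3/2b
4) 4675.325ms=6b +4675.325ms=6b
Σ=12b of 12 (77bpm 6/8) — PASS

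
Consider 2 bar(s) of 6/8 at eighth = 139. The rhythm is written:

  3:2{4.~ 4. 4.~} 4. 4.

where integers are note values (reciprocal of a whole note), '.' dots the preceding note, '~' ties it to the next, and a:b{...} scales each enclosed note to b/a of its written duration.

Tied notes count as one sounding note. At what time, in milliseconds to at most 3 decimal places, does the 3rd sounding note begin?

1. 0.0ms @ 0 + 1726.619ms (4)
2. 1726.619ms @ 4 + 2158.273ms (5)
3. 3884.892ms @ 9 + 1294.964ms (3)

note 3 onset = 9b = 3884.892ms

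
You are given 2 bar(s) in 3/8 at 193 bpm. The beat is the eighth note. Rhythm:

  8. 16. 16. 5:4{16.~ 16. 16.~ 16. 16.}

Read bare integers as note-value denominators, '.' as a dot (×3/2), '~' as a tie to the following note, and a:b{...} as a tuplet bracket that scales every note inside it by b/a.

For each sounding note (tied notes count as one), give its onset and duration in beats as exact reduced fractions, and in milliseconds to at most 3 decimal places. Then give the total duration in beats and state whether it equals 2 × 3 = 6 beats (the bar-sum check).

1) 0.0ms=0b +466.321ms=3/2b
2) 466.321ms=3/2b +233.161ms=3/4b
3) 699.482ms=9/4b +233.161ms=3/4b
4) 932.642ms=3b +373.057ms=6/5b
5) 1305.699ms=21/5b +373.057ms=6/5b
6) 1678.756ms=27/5b +186.528ms=3/5b
Σ=6b of 6 (193bpm 3/8) — PASS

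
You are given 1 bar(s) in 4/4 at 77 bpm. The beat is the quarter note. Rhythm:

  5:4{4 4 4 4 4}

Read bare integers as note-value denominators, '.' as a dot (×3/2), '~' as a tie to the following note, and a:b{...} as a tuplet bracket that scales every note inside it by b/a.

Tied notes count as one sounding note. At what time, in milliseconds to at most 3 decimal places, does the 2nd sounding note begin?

1. 0.0ms @ 0 + 623.377ms (4/5)
2. 623.377ms @ 4/5 + 623.377ms (4/5)
3. 1246.753ms @ 8/5 + 623.377ms (4/5)
4. 1870.13ms @ 12/5 + 623.377ms (4/5)
5. 2493.506ms @ 16/5 + 623.377ms (4/5)

note 2 onset = 4/5b = 623.377ms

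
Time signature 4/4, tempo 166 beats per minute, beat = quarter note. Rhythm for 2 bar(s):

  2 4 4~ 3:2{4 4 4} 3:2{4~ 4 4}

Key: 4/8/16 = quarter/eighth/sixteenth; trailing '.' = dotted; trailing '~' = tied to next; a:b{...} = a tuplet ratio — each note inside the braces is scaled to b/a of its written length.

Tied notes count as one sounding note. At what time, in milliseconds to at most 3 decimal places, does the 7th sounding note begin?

1. 0.0ms @ 0 + 722.892ms (2)
2. 722.892ms @ 2 + 361.446ms (1)
3. 1084.337ms @ 3 + 602.41ms (5/3)
4. 1686.747ms @ 14/3 + 240.964ms (2/3)
5. 1927.711ms @ 16/3 + 240.964ms (2/3)
6. 2168.675ms @ 6 + 481.928ms (4/3)
7. 2650.602ms @ 22/3 + 240.964ms (2/3)

note 7 onset = 22/3b = 2650.602ms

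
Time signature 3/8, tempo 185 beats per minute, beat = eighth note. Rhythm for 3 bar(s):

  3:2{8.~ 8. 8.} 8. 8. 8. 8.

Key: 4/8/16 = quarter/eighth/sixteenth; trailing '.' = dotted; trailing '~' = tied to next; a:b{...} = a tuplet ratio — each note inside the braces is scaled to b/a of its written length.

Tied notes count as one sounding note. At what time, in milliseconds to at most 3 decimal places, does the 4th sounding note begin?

1. 0.0ms @ 0 + 648.649ms (2)
2. 648.649ms @ 2 + 324.324ms (1)
3. 972.973ms @ 3 + 486.486ms (3/2)
4. 1459.459ms @ 9/2 + 486.486ms (3/2)
5. 1945.946ms @ 6 + 486.486ms (3/2)
6. 2432.432ms @ 15/2 + 486.486ms (3/2)

note 4 onset = 9/2b = 1459.459ms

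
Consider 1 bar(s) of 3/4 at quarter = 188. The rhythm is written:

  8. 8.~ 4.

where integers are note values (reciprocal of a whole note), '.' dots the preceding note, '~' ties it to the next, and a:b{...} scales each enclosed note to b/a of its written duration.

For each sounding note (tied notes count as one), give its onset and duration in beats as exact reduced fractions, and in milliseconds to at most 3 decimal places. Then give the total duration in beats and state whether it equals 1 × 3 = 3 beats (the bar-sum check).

1) 0.0ms=0b +239.362ms=3/4b
2) 239.362ms=3/4b +718.085ms=9/4b
Σ=3b of 3 (188bpm 3/4) — PASS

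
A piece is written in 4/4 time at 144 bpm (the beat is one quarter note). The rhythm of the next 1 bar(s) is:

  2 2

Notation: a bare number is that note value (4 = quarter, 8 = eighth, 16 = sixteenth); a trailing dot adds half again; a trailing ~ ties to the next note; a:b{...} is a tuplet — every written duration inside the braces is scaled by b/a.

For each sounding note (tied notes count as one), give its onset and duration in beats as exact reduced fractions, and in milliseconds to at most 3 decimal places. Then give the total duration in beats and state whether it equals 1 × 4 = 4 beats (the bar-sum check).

1) 0.0ms=0b +833.333ms=2b
2) 833.333ms=2b +833.333ms=2b
Σ=4b of 4 (144bpm 4/4) — PASS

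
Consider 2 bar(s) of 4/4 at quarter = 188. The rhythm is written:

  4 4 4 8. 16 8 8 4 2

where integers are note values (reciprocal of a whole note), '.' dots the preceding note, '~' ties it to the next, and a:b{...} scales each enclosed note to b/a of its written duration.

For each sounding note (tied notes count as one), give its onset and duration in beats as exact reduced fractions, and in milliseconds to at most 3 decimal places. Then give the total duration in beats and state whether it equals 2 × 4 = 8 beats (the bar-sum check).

1) 0.0ms=0b +319.149ms=1b
2) 319.149ms=1b +319.149ms=1b
3) 638.298ms=2b +319.149ms=1b
4) 957.447ms=3b +239.362ms=3/4b
5) 1196.809ms=15/4b +79.787ms=1/4b
6) 1276.596ms=4b +159.574ms=1/2b
7) 1436.17ms=9/2b +159.574ms=1/2b
8) 1595.745ms=5b +319.149ms=1b
9) 1914.894ms=6b +638.298ms=2b
Σ=8b of 8 (188bpm 4/4) — PASS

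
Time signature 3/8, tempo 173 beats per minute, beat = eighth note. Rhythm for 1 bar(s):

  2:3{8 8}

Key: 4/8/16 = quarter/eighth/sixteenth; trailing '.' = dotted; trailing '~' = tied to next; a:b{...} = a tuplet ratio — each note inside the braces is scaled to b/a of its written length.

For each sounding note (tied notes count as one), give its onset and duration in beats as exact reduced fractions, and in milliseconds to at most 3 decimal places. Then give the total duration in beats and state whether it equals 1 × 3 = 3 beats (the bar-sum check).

1) 0.0ms=0b +520.231ms=3/2b
2) 520.231ms=3/2b +520.231ms=3/2b
Σ=3b of 3 (173bpm 3/8) — PASS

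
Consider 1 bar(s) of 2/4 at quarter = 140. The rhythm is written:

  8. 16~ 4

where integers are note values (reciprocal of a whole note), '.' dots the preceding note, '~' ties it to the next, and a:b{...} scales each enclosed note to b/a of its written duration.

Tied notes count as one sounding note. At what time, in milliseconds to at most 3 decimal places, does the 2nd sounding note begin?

note 2 onset = 3/4b = 321.429ms

1. 0.0ms @ 0 + 321.429ms (3/4)
2. 321.429ms @ 3/4 + 535.714ms (5/4)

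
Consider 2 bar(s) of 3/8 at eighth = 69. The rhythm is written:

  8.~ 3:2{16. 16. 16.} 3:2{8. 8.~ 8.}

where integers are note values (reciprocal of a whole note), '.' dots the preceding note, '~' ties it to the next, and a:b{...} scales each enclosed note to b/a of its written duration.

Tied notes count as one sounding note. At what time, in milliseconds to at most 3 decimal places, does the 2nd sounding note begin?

note 2 onset = 2b = 1739.13ms

1. 0.0ms @ 0 + 1739.13ms (2)
2. 1739.13ms @ 2 + 434.783ms (1/2)
3. 2173.913ms @ 5/2 + 434.783ms (1/2)
4. 2608.696ms @ 3 + 869.565ms (1)
5. 3478.261ms @ 4 + 1739.13ms (2)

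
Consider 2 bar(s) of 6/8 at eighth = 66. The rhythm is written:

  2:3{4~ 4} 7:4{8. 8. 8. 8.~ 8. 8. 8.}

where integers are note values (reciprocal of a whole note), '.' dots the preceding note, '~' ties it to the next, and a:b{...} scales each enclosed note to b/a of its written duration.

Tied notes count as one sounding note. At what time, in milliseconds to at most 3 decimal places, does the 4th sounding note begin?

note 4 onset = 54/7b = 7012.987ms

1. 0.0ms @ 0 + 5454.545ms (6)
2. 5454.545ms @ 6 + 779.221ms (6/7)
3. 6233.766ms @ 48/7 + 779.221ms (6/7)
4. 7012.987ms @ 54/7 + 779.221ms (6/7)
5. 7792.208ms @ 60/7 + 1558.442ms (12/7)
6. 9350.649ms @ 72/7 + 779.221ms (6/7)
7. 10129.87ms @ 78/7 + 779.221ms (6/7)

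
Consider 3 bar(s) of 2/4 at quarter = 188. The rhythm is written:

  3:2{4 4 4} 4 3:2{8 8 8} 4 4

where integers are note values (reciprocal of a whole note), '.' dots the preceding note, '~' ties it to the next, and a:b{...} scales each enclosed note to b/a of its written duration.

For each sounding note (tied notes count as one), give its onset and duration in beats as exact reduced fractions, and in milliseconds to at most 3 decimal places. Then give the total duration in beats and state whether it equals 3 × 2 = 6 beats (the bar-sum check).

1) 0.0ms=0b +212.766ms=2/3b
2) 212.766ms=2/3b +212.766ms=2/3b
3) 425.532ms=4/3b +212.766ms=2/3b
4) 638.298ms=2b +319.149ms=1b
5) 957.447ms=3b +106.383ms=1/3b
6) 1063.83ms=10/3b +106.383ms=1/3b
7) 1170.213ms=11/3b +106.383ms=1/3b
8) 1276.596ms=4b +319.149ms=1b
9) 1595.745ms=5b +319.149ms=1b
Σ=6b of 6 (188bpm 2/4) — PASS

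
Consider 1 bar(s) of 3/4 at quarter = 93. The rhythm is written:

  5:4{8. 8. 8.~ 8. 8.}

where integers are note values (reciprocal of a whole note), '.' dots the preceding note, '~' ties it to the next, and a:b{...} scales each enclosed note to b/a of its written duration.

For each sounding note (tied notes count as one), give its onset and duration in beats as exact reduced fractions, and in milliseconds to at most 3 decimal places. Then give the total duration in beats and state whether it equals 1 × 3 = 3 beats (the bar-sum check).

1) 0.0ms=0b +387.097ms=3/5b
2) 387.097ms=3/5b +387.097ms=3/5b
3) 774.194ms=6/5b +774.194ms=6/5b
4) 1548.387ms=12/5b +387.097ms=3/5b
Σ=3b of 3 (93bpm 3/4) — PASS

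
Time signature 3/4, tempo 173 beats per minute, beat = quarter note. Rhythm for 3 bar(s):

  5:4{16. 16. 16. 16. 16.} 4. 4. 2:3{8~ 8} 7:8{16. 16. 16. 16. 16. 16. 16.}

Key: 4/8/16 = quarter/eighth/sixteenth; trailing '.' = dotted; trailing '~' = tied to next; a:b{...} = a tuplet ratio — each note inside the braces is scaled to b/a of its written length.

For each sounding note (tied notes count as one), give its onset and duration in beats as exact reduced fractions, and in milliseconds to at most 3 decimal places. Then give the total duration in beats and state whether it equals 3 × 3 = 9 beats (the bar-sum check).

1) 0.0ms=0b +104.046ms=3/10b
2) 104.046ms=3/10b +104.046ms=3/10b
3) 208.092ms=3/5b +104.046ms=3/10b
4) 312.139ms=9/10b +104.046ms=3/10b
5) 416.185ms=6/5b +104.046ms=3/10b
6) 520.231ms=3/2b +520.231ms=3/2b
7) 1040.462ms=3b +520.231ms=3/2b
8) 1560.694ms=9/2b +520.231ms=3/2b
9) 2080.925ms=6b +148.637ms=3/7b
10) 2229.562ms=45/7b +148.637ms=3/7b
11) 2378.2ms=48/7b +148.637ms=3/7b
12) 2526.837ms=51/7b +148.637ms=3/7b
13) 2675.475ms=54/7b +148.637ms=3/7b
14) 2824.112ms=57/7b +148.637ms=3/7b
15) 2972.75ms=60/7b +148.637ms=3/7b
Σ=9b of 9 (173bpm 3/4) — PASS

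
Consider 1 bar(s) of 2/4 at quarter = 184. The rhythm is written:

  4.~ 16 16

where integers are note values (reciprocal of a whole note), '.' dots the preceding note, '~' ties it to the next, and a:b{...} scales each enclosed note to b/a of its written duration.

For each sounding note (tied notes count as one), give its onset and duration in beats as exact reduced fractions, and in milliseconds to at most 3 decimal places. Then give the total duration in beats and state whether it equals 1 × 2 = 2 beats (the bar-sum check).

1) 0.0ms=0b +570.652ms=7/4b
2) 570.652ms=7/4b +81.522ms=1/4b
Σ=2b of 2 (184bpm 2/4) — PASS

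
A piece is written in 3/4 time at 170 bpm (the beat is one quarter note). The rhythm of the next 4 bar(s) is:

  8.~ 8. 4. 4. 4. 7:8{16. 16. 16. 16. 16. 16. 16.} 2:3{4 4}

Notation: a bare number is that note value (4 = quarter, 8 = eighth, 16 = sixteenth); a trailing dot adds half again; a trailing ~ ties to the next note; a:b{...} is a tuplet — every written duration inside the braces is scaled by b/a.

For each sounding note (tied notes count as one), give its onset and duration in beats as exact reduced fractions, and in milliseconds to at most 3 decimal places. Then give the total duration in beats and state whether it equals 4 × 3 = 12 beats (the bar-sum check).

1) 0.0ms=0b +529.412ms=3/2b
2) 529.412ms=3/2b +529.412ms=3/2b
3) 1058.824ms=3b +529.412ms=3/2b
4) 1588.235ms=9/2b +529.412ms=3/2b
5) 2117.647ms=6b +151.261ms=3/7b
6) 2268.908ms=45/7b +151.261ms=3/7b
7) 2420.168ms=48/7b +151.261ms=3/7b
8) 2571.429ms=51/7b +151.261ms=3/7b
9) 2722.689ms=54/7b +151.261ms=3/7b
10) 2873.95ms=57/7b +151.261ms=3/7b
11) 3025.21ms=60/7b +151.261ms=3/7b
12) 3176.471ms=9b +529.412ms=3/2b
13) 3705.882ms=21/2b +529.412ms=3/2b
Σ=12b of 12 (170bpm 3/4) — PASS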